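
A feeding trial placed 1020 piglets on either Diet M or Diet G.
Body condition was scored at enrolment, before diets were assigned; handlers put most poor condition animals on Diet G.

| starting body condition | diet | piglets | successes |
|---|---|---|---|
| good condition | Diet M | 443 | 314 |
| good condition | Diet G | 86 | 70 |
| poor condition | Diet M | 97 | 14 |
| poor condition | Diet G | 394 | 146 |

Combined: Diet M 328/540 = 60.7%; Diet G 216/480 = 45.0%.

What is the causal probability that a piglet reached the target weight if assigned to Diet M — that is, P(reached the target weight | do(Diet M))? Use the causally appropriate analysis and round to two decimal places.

Within every starting body condition level Diet G has the higher rate, yet pooled Diet M does — Simpson's reversal.
Since starting body condition is a pre-existing factor (not a product of the diet) and it affects the outcome on its own, it is a confounder. The stratified rates, not the pooled rate, identify the causal effect.
Standardising Diet M to the population starting body condition mix: 0.519·314/443 + 0.481·14/97 = 0.437.

0.44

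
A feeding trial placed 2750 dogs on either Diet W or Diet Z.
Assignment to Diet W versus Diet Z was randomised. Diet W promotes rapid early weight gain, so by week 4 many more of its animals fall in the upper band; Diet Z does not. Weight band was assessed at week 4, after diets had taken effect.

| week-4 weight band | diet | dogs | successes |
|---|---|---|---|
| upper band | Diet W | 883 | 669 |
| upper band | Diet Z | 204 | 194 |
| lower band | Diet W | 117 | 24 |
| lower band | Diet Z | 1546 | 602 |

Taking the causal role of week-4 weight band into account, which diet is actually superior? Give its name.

Week-4 weight band is recorded after the diet and is itself shifted by it — it sits on the causal path from diet to outcome. Conditioning on a mediator would strip out part of the effect we want; the pooled comparison gives the total causal effect.
Pooled: Diet W 69.3% vs Diet Z 45.5%; Diet W is higher overall.

Diet W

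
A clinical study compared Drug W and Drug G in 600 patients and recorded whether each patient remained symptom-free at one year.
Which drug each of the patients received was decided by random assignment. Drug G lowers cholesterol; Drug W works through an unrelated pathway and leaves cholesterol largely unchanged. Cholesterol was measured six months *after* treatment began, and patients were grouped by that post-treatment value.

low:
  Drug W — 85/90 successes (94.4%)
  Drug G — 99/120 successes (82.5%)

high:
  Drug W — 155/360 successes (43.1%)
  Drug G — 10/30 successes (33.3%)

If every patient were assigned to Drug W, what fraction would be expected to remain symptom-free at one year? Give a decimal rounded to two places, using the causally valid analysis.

0.53

Cholesterol is downstream of the drug. One should not condition on a consequence of treatment, so the overall rates are the right comparison.
So P(outcome | do(Drug W)) is just the pooled rate for Drug W: 240/450 = 0.533.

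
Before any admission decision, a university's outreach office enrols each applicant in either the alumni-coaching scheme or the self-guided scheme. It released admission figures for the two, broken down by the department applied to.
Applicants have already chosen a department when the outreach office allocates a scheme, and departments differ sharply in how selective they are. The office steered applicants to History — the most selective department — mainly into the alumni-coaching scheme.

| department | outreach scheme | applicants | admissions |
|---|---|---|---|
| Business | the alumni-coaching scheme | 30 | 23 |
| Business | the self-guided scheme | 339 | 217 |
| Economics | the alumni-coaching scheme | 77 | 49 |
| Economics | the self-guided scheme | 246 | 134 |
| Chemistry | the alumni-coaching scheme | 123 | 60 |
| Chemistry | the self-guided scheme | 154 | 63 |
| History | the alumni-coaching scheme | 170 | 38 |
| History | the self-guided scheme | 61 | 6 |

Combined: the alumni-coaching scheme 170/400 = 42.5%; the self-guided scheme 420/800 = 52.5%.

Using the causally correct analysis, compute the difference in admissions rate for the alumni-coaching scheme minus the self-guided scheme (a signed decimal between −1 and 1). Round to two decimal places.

+0.11

The department-specific comparison favours the alumni-coaching scheme throughout, but the pooled figures favour the self-guided scheme. The question is whether to condition on department.
The imbalance in department arose from how applicants were allocated, not from anything the outreach scheme did; and department independently affects the outcome. The pooled gap is confounded — condition on department.
Adjusting over the population distribution of department: 0.307·(0.767−0.640) + 0.269·(0.636−0.545) + 0.231·(0.488−0.409) + 0.193·(0.224−0.098) = +0.106.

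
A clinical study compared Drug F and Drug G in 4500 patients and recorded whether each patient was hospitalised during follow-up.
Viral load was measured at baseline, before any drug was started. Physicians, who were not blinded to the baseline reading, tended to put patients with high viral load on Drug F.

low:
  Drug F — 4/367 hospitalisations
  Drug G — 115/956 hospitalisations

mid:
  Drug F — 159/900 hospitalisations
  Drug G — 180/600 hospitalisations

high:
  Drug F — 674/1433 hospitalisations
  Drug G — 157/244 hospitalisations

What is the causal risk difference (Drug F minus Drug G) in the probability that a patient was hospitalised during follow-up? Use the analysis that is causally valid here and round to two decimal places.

Since viral load is a pre-existing factor (not a product of the drug) and it affects the outcome on its own, it is a confounder. The stratified rates, not the pooled rate, identify the causal effect.
Adjusting over the population distribution of viral load: 0.294·(0.011−0.120) + 0.333·(0.177−0.300) + 0.373·(0.470−0.643) = -0.138.

-0.14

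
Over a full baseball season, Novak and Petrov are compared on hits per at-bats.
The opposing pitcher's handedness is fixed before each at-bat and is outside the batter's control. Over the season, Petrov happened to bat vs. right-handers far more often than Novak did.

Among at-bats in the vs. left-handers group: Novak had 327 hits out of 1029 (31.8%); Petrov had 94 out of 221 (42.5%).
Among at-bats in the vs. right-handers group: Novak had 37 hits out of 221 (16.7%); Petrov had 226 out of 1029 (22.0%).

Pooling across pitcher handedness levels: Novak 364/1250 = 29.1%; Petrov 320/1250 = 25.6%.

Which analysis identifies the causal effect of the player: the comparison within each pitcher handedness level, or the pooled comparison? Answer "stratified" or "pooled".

Pitcher handedness satisfies the back-door criterion: it is not a descendant of the player, and it blocks the spurious path from player to outcome. Adjusting for it (i.e., using the within-pitcher handedness rates) gives the causal effect.
Within each level — vs. left-handers: 31.8% vs 42.5%; vs. right-handers: 16.7% vs 22.0% — Petrov is higher every time.

stratified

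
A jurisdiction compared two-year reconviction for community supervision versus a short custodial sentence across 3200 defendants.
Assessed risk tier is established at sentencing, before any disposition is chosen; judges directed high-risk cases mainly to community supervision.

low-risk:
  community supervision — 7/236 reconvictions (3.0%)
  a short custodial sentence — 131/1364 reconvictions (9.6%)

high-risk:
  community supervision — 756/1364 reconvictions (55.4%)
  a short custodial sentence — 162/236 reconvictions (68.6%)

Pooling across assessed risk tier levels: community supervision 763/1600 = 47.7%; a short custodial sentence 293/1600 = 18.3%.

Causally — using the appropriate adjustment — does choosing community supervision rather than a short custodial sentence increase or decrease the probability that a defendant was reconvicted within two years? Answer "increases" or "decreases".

Within every assessed risk tier level community supervision has the lower rate, yet pooled a short custodial sentence does — Simpson's reversal.
Nothing the disposition does changes assessed risk tier; the imbalance is an allocation artefact. With assessed risk tier also predicting the outcome, the pooled figure is confounded, and the within-stratum comparison is the causal one.
Within each level — low-risk: 3.0% vs 9.6%; high-risk: 55.4% vs 68.6% — community supervision is lower every time.

decreases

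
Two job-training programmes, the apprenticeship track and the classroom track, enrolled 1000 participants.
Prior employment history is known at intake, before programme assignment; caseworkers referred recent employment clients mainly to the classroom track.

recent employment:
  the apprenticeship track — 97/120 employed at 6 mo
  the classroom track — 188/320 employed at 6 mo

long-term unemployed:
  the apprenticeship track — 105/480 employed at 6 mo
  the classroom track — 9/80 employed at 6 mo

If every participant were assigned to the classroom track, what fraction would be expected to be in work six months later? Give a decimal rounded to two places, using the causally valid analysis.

Since prior employment history is a pre-existing factor (not a product of the programme) and it affects the outcome on its own, it is a confounder. The stratified rates, not the pooled rate, identify the causal effect.
Standardising the classroom track to the population prior employment history mix: 0.440·188/320 + 0.560·9/80 = 0.322.

0.32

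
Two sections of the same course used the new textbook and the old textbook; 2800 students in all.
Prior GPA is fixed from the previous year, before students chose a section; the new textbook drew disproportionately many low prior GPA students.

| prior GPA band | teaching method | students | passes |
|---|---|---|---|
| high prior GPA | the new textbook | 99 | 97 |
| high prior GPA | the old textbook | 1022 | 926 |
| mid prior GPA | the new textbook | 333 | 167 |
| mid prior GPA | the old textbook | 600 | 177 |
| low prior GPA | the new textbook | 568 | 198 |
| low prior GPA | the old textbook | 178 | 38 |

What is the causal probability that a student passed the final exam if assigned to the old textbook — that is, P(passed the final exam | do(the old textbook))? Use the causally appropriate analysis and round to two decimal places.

0.52

The stratified and pooled comparisons disagree (the new textbook wins within each prior GPA band; the old textbook wins overall), so the answer turns on the causal role of prior GPA band.
The imbalance in prior GPA band arose from how students were allocated, not from anything the teaching method did; and prior GPA band independently affects the outcome. The pooled gap is confounded — condition on prior GPA band.
Standardising the old textbook to the population prior GPA band mix: 0.400·926/1022 + 0.333·177/600 + 0.266·38/178 = 0.518.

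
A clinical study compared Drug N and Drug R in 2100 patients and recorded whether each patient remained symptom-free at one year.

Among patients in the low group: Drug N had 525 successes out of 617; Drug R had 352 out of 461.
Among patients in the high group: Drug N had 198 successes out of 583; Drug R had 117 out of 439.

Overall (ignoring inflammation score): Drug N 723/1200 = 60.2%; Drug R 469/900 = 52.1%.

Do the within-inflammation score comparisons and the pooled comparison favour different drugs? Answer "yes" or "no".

Within each inflammation score level (low 85.1% vs 76.4%; high 34.0% vs 26.7%), Drug N has the higher rate every time. Pooled: 60.2% vs 52.1% — Drug N has the higher rate overall. They agree.

no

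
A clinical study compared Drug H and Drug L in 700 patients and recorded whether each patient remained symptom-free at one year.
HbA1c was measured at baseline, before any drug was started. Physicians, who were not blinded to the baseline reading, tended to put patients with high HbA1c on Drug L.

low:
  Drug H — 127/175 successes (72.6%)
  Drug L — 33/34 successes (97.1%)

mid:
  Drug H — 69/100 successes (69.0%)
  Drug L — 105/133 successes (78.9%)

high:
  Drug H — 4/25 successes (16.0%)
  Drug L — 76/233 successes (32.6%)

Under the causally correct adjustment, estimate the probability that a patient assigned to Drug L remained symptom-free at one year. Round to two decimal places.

The HbA1c-specific comparison favours Drug L throughout, but the pooled figures favour Drug H. The question is whether to condition on HbA1c.
HbA1c differs across drugs for reasons unrelated to any effect of the drug itself, and it separately predicts the outcome — a classic confounder. We must compare within HbA1c levels.
Standardising Drug L to the population HbA1c mix: 0.299·33/34 + 0.333·105/133 + 0.369·76/233 = 0.673.

0.67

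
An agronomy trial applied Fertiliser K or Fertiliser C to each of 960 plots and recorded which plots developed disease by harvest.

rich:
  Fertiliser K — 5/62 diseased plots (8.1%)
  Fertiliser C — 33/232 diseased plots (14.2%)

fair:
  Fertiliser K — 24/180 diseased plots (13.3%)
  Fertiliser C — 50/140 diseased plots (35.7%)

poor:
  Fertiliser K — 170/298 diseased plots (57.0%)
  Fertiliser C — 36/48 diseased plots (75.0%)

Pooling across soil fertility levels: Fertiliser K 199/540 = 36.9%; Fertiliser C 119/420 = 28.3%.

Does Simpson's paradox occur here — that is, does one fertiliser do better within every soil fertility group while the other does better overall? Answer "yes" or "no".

yes

Within each soil fertility level (rich 8.1% vs 14.2%; fair 13.3% vs 35.7%; poor 57.0% vs 75.0%), Fertiliser K has the lower rate every time. Pooled: 36.9% vs 28.3% — Fertiliser C has the lower rate overall. The two comparisons disagree.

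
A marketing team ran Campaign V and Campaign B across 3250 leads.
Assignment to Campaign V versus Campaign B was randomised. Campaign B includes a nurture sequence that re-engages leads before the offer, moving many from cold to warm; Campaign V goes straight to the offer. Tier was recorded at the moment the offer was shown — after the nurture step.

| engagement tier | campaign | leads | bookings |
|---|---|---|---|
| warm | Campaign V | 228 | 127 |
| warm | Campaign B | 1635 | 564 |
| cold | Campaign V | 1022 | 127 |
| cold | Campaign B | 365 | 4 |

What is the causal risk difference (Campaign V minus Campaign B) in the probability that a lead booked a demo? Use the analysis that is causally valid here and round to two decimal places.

The stratified and pooled comparisons disagree (Campaign V wins within each engagement tier; Campaign B wins overall), so the answer turns on the causal role of engagement tier.
Engagement tier is downstream of the campaign. One should not condition on a consequence of treatment, so the overall rates are the right comparison.
The causal difference is the pooled difference: 0.203 − 0.284 = -0.081.

-0.08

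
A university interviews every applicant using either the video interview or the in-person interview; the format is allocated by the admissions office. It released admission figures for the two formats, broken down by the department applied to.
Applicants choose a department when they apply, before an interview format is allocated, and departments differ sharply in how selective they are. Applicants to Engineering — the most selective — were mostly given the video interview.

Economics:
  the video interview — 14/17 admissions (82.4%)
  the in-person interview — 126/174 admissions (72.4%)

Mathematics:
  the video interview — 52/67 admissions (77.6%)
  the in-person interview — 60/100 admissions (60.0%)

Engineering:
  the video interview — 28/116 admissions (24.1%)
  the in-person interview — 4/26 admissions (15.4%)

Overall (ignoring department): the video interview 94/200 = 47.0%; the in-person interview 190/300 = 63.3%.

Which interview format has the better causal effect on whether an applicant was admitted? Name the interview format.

the video interview

the video interview is higher inside every department stratum but the in-person interview is higher in aggregate. Whether to stratify depends on how department relates to the interview format.
Nothing the interview format does changes department; the imbalance is an allocation artefact. With department also predicting the outcome, the pooled figure is confounded, and the within-stratum comparison is the causal one.
Within each level — Economics: 82.4% vs 72.4%; Mathematics: 77.6% vs 60.0%; Engineering: 24.1% vs 15.4% — the video interview is higher every time.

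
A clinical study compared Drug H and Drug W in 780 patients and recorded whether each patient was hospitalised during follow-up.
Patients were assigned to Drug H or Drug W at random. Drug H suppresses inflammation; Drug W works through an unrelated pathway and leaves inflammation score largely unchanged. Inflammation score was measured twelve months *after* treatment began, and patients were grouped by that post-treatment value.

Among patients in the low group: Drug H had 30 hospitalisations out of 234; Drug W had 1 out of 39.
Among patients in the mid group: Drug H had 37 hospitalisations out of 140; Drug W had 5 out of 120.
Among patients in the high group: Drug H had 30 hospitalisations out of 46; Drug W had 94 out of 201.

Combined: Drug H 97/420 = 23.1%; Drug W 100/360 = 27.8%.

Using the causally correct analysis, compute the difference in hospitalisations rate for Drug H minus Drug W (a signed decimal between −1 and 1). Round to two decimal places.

-0.05

The distribution of inflammation score is itself part of what the drug does — it is an intermediate outcome. Holding it fixed would remove that part of the effect; the total effect is the pooled difference.
The causal difference is the pooled difference: 0.231 − 0.278 = -0.047.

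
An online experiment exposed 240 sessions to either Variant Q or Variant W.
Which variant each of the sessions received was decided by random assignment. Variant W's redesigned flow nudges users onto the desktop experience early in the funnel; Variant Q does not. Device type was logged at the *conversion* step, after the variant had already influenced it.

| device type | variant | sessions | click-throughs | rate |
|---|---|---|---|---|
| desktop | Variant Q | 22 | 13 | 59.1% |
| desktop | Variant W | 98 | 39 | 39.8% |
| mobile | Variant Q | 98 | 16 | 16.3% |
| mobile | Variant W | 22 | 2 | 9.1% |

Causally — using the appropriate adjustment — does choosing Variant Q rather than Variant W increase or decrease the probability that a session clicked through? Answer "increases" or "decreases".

The stratified and pooled comparisons disagree (Variant Q wins within each device type; Variant W wins overall), so the answer turns on the causal role of device type.
The distribution of device type is itself part of what the variant does — it is an intermediate outcome. Holding it fixed would remove that part of the effect; the total effect is the pooled difference.
Pooled: Variant Q 24.2% vs Variant W 34.2%; Variant W is higher overall.

decreases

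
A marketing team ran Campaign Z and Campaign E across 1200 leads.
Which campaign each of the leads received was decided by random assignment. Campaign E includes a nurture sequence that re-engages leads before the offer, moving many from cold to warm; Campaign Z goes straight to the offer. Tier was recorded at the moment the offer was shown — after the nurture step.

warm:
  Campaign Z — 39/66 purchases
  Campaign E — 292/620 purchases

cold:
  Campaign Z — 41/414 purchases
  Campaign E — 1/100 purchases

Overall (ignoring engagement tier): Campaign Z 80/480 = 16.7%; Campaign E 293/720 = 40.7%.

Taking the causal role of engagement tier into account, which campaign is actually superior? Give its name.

Campaign E

Stratifying would compare campaigns among leads the campaigns themselves sorted into engagement tier groups — a form of selection on an intermediate. The unconditioned pooled rates give the total causal effect.
Pooled: Campaign Z 16.7% vs Campaign E 40.7%; Campaign E is higher overall.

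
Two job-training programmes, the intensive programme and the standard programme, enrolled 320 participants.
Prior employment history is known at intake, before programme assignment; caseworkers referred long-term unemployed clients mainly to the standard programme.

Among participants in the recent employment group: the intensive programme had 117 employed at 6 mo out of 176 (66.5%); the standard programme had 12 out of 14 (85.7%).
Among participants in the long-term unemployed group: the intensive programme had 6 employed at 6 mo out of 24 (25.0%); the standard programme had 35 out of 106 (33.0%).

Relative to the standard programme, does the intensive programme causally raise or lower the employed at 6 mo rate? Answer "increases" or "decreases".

Here prior employment history is a common cause — it drives both which programme a case falls under and the outcome. The crude comparison mixes populations; the stratum-specific rates are the causally relevant ones.
Within each level — recent employment: 66.5% vs 85.7%; long-term unemployed: 25.0% vs 33.0% — the standard programme is higher every time.

decreases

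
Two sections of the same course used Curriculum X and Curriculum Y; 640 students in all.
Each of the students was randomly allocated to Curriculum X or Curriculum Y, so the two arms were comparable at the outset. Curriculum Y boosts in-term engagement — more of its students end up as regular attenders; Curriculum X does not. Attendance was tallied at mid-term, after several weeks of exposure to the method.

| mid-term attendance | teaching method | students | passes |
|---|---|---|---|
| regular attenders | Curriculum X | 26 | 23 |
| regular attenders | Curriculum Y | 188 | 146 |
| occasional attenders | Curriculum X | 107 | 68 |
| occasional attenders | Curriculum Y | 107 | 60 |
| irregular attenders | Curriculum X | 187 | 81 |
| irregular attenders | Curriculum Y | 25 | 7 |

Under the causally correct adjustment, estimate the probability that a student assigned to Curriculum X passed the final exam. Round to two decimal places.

0.54

The stratified and pooled comparisons disagree (Curriculum X wins within each mid-term attendance; Curriculum Y wins overall), so the answer turns on the causal role of mid-term attendance.
The distribution of mid-term attendance is itself part of what the teaching method does — it is an intermediate outcome. Holding it fixed would remove that part of the effect; the total effect is the pooled difference.
So P(outcome | do(Curriculum X)) is just the pooled rate for Curriculum X: 172/320 = 0.537.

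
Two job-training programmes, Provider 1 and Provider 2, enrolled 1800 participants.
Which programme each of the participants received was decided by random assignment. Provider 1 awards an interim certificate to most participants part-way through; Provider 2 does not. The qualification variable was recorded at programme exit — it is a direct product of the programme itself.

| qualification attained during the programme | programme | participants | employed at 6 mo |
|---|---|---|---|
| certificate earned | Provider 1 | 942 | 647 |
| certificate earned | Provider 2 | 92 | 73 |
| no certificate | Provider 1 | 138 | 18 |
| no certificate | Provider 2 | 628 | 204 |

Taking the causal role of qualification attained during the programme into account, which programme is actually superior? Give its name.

Provider 1

Qualification attained during the programme here is a post-treatment variable shaped by the programme; conditioning on it would introduce bias rather than remove it. The overall comparison is the causal one.
Pooled: Provider 1 61.6% vs Provider 2 38.5%; Provider 1 is higher overall.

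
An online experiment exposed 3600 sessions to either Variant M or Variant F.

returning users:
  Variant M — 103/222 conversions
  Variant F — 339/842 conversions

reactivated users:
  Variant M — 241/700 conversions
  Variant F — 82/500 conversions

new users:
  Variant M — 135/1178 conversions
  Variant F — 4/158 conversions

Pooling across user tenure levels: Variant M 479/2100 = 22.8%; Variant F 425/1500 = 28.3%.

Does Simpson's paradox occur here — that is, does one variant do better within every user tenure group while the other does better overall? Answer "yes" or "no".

Within each user tenure level (returning users 46.4% vs 40.3%; reactivated users 34.4% vs 16.4%; new users 11.5% vs 2.5%), Variant M has the higher rate every time. Pooled: 22.8% vs 28.3% — Variant F has the higher rate overall. The two comparisons disagree.

yes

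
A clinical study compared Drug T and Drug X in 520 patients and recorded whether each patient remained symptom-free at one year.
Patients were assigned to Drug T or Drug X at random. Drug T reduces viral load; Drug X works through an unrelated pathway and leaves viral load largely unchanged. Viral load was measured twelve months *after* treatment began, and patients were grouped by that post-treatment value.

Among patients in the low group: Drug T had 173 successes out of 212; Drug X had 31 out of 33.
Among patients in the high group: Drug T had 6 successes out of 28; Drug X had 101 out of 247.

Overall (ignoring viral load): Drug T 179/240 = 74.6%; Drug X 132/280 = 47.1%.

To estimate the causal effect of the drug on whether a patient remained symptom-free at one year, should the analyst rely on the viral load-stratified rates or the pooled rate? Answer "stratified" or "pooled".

pooled

The stratified and pooled comparisons disagree (Drug X wins within each viral load; Drug T wins overall), so the answer turns on the causal role of viral load.
Viral load lies on the pathway drug → viral load → outcome, so adjusting for it blocks the indirect effect. For the total causal effect of drug, use the unadjusted pooled rates.
Pooled: Drug T 74.6% vs Drug X 47.1%; Drug T is higher overall.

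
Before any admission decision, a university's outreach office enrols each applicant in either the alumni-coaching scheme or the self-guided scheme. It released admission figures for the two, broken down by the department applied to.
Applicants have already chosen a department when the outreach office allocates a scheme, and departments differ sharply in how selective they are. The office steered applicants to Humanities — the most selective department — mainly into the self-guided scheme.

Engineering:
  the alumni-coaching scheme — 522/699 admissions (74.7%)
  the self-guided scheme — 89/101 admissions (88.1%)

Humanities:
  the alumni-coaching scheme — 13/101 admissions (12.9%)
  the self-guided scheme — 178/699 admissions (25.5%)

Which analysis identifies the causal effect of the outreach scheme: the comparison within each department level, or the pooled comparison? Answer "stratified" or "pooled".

Nothing the outreach scheme does changes department; the imbalance is an allocation artefact. With department also predicting the outcome, the pooled figure is confounded, and the within-stratum comparison is the causal one.
Within each level — Engineering: 74.7% vs 88.1%; Humanities: 12.9% vs 25.5% — the self-guided scheme is higher every time.

stratified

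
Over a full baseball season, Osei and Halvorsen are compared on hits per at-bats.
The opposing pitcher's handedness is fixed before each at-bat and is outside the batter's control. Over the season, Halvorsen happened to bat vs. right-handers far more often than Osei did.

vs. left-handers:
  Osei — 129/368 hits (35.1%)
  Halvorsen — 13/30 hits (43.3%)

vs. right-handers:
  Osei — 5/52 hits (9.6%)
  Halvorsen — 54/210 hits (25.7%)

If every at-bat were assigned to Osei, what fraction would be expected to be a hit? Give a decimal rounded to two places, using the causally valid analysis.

Nothing the player does changes pitcher handedness; the imbalance is an allocation artefact. With pitcher handedness also predicting the outcome, the pooled figure is confounded, and the within-stratum comparison is the causal one.
Standardising Osei to the population pitcher handedness mix: 0.603·129/368 + 0.397·5/52 = 0.250.

0.25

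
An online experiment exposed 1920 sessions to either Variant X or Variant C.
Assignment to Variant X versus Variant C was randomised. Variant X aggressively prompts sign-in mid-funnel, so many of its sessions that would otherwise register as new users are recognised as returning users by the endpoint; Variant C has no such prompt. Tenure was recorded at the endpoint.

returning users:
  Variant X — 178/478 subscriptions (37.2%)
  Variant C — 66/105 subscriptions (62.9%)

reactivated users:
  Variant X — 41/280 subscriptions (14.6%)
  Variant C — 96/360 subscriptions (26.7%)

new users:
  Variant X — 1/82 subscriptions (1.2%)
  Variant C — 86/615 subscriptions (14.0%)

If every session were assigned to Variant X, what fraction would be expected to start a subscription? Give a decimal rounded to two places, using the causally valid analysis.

User tenure is recorded after the variant and is itself shifted by it — it sits on the causal path from variant to outcome. Conditioning on a mediator would strip out part of the effect we want; the pooled comparison gives the total causal effect.
So P(outcome | do(Variant X)) is just the pooled rate for Variant X: 220/840 = 0.262.

0.26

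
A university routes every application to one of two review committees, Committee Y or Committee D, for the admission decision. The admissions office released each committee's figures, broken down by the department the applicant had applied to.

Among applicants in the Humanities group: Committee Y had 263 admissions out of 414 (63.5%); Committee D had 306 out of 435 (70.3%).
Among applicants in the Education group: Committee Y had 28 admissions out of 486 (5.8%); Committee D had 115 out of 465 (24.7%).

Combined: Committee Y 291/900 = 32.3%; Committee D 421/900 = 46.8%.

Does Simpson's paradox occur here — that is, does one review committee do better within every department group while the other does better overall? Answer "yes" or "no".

Within each department level (Humanities 63.5% vs 70.3%; Education 5.8% vs 24.7%), Committee D has the higher rate every time. Pooled: 32.3% vs 46.8% — Committee D has the higher rate overall. They agree.

no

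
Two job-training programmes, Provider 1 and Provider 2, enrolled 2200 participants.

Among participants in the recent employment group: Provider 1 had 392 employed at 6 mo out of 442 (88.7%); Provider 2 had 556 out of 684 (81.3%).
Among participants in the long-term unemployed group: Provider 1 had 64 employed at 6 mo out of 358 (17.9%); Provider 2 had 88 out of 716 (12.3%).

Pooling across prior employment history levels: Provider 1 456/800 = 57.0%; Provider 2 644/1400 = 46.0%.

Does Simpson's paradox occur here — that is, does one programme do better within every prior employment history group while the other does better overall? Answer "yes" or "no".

Within each prior employment history level (recent employment 88.7% vs 81.3%; long-term unemployed 17.9% vs 12.3%), Provider 1 has the higher rate every time. Pooled: 57.0% vs 46.0% — Provider 1 has the higher rate overall. They agree.

no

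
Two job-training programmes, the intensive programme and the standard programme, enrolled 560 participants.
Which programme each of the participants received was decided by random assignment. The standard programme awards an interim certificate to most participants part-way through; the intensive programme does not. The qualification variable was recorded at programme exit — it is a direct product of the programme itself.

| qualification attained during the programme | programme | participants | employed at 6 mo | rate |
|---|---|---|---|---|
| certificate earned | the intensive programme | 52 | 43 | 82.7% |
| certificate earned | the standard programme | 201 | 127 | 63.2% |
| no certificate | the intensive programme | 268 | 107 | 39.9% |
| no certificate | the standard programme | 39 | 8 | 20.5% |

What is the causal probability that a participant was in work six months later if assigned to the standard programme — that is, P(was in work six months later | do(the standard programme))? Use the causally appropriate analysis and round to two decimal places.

0.56

The distribution of qualification attained during the programme is itself part of what the programme does — it is an intermediate outcome. Holding it fixed would remove that part of the effect; the total effect is the pooled difference.
So P(outcome | do(the standard programme)) is just the pooled rate for the standard programme: 135/240 = 0.562.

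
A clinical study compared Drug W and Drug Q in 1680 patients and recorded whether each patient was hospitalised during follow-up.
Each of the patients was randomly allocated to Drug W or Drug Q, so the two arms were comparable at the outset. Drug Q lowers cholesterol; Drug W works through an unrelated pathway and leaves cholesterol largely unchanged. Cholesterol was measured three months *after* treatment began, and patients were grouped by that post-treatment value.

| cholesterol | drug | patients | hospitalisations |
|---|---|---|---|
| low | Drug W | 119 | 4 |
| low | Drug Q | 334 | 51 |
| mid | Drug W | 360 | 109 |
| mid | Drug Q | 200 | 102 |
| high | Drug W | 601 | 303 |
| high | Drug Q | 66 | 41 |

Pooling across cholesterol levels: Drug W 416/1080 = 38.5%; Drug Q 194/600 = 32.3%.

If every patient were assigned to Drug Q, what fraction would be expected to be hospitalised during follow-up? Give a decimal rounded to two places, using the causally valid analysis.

0.32

The stratified and pooled comparisons disagree (Drug W wins within each cholesterol; Drug Q wins overall), so the answer turns on the causal role of cholesterol.
Cholesterol here is a post-treatment variable shaped by the drug; conditioning on it would introduce bias rather than remove it. The overall comparison is the causal one.
So P(outcome | do(Drug Q)) is just the pooled rate for Drug Q: 194/600 = 0.323.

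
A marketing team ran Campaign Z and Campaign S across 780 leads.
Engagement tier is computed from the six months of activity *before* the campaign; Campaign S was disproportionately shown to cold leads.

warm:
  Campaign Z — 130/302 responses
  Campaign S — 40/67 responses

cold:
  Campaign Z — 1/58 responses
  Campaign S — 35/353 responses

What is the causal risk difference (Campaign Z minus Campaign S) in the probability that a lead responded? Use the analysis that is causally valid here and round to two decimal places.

The stratified and pooled comparisons disagree (Campaign S wins within each engagement tier; Campaign Z wins overall), so the answer turns on the causal role of engagement tier.
The imbalance in engagement tier arose from how leads were allocated, not from anything the campaign did; and engagement tier independently affects the outcome. The pooled gap is confounded — condition on engagement tier.
Adjusting over the population distribution of engagement tier: 0.473·(0.430−0.597) + 0.527·(0.017−0.099) = -0.122.

-0.12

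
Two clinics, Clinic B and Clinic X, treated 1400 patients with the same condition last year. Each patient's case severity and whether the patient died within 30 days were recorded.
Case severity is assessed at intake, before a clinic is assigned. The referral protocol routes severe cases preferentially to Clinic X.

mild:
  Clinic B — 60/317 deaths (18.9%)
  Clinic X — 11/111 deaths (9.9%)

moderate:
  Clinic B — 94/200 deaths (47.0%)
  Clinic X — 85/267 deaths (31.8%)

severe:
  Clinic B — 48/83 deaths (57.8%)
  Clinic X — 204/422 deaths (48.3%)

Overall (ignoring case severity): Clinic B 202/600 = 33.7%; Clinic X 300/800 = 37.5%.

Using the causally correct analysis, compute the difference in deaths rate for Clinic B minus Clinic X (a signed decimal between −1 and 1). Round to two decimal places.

Case severity satisfies the back-door criterion: it is not a descendant of the clinic, and it blocks the spurious path from clinic to outcome. Adjusting for it (i.e., using the within-case severity rates) gives the causal effect.
Adjusting over the population distribution of case severity: 0.306·(0.189−0.099) + 0.334·(0.470−0.318) + 0.361·(0.578−0.483) = +0.112.

+0.11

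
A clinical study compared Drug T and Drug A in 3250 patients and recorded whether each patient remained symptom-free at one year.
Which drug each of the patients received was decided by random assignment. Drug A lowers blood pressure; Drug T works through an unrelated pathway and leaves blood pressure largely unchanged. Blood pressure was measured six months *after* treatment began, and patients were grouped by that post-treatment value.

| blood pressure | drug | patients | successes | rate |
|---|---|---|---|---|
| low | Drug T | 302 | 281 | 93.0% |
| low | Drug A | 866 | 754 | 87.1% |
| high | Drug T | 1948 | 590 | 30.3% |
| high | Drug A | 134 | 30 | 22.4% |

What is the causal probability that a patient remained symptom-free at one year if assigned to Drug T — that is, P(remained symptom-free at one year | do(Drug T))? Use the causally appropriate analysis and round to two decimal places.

0.39

Within every blood pressure level Drug T has the higher rate, yet pooled Drug A does — Simpson's reversal.
Stratifying would compare drugs among patients the drugs themselves sorted into blood pressure groups — a form of selection on an intermediate. The unconditioned pooled rates give the total causal effect.
So P(outcome | do(Drug T)) is just the pooled rate for Drug T: 871/2250 = 0.387.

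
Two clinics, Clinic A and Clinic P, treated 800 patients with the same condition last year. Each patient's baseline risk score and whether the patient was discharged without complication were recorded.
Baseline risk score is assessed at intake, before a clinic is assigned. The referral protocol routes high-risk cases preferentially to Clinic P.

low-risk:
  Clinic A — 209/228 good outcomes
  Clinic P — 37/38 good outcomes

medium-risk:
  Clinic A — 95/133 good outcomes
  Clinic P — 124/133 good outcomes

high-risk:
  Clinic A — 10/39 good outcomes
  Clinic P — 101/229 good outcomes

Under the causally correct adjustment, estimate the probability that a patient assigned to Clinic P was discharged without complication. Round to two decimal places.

The stratified and pooled comparisons disagree (Clinic P wins within each baseline risk score; Clinic A wins overall), so the answer turns on the causal role of baseline risk score.
Baseline risk score satisfies the back-door criterion: it is not a descendant of the clinic, and it blocks the spurious path from clinic to outcome. Adjusting for it (i.e., using the within-baseline risk score rates) gives the causal effect.
Standardising Clinic P to the population baseline risk score mix: 0.333·37/38 + 0.333·124/133 + 0.335·101/229 = 0.782.

0.78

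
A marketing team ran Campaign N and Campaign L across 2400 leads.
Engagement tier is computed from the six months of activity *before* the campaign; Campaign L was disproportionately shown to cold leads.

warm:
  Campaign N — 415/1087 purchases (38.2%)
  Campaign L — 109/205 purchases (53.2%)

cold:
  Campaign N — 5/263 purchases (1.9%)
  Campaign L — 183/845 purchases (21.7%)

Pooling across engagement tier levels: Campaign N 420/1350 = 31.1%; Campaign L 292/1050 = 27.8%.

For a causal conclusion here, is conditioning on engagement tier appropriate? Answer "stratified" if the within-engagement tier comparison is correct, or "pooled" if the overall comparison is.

stratified

Engagement tier is set before the campaign has any effect — it is not caused by the campaign — and it independently drives the outcome. That makes it a confounder, so the causal comparison is within engagement tier levels.
Within each level — warm: 38.2% vs 53.2%; cold: 1.9% vs 21.7% — Campaign L is higher every time.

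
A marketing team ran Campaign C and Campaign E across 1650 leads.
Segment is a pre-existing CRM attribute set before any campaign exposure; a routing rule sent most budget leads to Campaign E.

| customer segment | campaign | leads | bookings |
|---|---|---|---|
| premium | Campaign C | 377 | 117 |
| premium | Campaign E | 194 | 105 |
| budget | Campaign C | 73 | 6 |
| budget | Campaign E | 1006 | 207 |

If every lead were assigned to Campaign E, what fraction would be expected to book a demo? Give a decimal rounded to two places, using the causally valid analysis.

0.32

The imbalance in customer segment arose from how leads were allocated, not from anything the campaign did; and customer segment independently affects the outcome. The pooled gap is confounded — condition on customer segment.
Standardising Campaign E to the population customer segment mix: 0.346·105/194 + 0.654·207/1006 = 0.322.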